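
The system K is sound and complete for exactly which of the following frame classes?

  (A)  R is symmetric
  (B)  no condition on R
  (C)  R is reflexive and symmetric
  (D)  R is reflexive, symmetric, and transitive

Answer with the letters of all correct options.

(A) this class determines KB, not K.
(B) K is sound and complete for exactly this class.
(C) this class determines B (= KTB), not K.
(D) this class determines S5, not K.

B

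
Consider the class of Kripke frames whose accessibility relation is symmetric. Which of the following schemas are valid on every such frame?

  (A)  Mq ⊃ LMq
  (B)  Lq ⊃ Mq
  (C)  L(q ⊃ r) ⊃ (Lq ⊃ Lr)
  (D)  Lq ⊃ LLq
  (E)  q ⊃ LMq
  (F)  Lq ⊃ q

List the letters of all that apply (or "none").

C, E

(A) axiom 5: valid iff R is euclidean. Such an R need not be euclidean — not valid.
(B) Lq ⊃ Mq (axiom D) characterises the serial frames. Such an R need not be serial — not valid.
(C) L(q ⊃ r) ⊃ (Lq ⊃ Lr) is axiom K, valid on every Kripke frame — valid.
(D) axiom 4: valid iff R is transitive. Such an R need not be transitive — not valid.
(E) q ⊃ LMq (axiom B) characterises the symmetric frames. Every such R is symmetric — valid.
(F) Lq ⊃ q is axiom T, which corresponds to reflexivity. Such an R need not be reflexive — not valid.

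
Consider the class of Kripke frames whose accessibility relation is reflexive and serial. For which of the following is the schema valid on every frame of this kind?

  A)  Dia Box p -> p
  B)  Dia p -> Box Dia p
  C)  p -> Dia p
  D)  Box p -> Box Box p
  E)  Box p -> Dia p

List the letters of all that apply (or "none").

C, E

(A) Dia Box p -> p is the dual of axiom B; it is valid on a frame exactly when R is symmetric. Such an R need not be symmetric, so not valid.
(B) axiom 5: valid iff R is euclidean. Such an R need not be euclidean — not valid.
(C) the dual of axiom T: valid iff R is reflexive. Every such R is reflexive — valid.
(D) Box p -> Box Box p is axiom 4, which corresponds to transitivity. Such an R need not be transitive — not valid.
(E) Box p -> Dia p (axiom D) characterises the serial frames. Every such R is serial — valid.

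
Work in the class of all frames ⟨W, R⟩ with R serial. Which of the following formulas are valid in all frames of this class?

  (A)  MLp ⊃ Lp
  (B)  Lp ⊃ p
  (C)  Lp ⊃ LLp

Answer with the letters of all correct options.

(A) the dual of axiom 5: valid iff R is euclidean. Such an R need not be euclidean — not valid.
(B) Lp ⊃ p is axiom T; it is valid on a frame exactly when R is reflexive. Such an R need not be reflexive, so not valid.
(C) axiom 4: valid iff R is transitive. Such an R need not be transitive — not valid.

none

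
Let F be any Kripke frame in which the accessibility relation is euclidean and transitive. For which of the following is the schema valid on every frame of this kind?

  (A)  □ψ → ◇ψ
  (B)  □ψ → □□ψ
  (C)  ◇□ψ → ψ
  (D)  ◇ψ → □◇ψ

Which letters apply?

B, D

(A) axiom D: valid iff R is serial. Such an R need not be serial — not valid.
(B) □ψ → □□ψ is axiom 4, which corresponds to transitivity. Every such R is transitive — valid.
(C) ◇□ψ → ψ (the dual of axiom B) characterises the symmetric frames. Such an R need not be symmetric — not valid.
(D) ◇ψ → □◇ψ is axiom 5, which corresponds to the euclidean property. Every such R is euclidean — valid.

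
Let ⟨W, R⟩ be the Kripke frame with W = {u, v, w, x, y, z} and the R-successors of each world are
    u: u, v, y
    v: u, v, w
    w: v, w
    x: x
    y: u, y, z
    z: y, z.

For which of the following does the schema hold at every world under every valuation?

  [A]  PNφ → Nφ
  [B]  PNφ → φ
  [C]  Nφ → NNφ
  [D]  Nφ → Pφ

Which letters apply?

R is symmetric: every R-edge is matched by its reverse.
R is not transitive: u R v and v R w but not u R w.
R is not euclidean: u R v and u R y but not v R y.
R is serial: every world has an R-successor.
(A) the dual of axiom 5: valid iff R is euclidean. R is not euclidean — not valid.
(B) PNφ → φ is the dual of axiom B; it is valid on a frame exactly when R is symmetric. R is symmetric, so valid.
(C) Nφ → NNφ is axiom 4; it is valid on a frame exactly when R is transitive. R is not transitive, so not valid.
(D) Nφ → Pφ (axiom D) characterises the serial frames. R is serial — valid.

B, D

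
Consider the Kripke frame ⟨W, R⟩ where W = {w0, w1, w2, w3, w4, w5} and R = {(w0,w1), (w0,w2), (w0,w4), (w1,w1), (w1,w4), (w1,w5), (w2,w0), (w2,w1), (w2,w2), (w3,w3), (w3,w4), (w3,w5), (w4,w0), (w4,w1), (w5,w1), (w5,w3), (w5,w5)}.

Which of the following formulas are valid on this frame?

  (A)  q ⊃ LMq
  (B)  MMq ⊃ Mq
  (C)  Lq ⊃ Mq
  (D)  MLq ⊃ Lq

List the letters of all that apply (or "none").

R is not symmetric: w0 R w1 but not w1 R w0.
R is not transitive: w0 R w1 and w1 R w5 but not w0 R w5.
R is not euclidean: w0 R w1 and w0 R w2 but not w1 R w2.
R is serial: every world has an R-successor.
(A) q ⊃ LMq is axiom B; it is valid on a frame exactly when R is symmetric. R is not symmetric, so not valid.
(B) MMq ⊃ Mq (the dual of axiom 4) characterises the transitive frames. R is not transitive — not valid.
(C) Lq ⊃ Mq (axiom D) characterises the serial frames. R is serial — valid.
(D) the dual of axiom 5: valid iff R is euclidean. R is not euclidean — not valid.

C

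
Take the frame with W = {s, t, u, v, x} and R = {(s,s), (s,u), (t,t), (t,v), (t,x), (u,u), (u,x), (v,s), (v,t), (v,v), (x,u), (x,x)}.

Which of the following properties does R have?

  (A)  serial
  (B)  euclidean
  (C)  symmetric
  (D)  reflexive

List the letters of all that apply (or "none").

A, D

(A) serial: every world has an R-successor.
(B) not euclidean: s R u and s R s but not u R s.
(C) not symmetric: s R u but not u R s.
(D) reflexive: each world relates to itself.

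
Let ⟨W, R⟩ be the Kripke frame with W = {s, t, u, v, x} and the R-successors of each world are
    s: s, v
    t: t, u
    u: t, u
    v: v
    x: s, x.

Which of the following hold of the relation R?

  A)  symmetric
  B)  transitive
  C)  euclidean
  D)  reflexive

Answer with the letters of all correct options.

D

(A) not symmetric: s R v but not v R s.
(B) not transitive: x R s and s R v but not x R v.
(C) not euclidean: s R v and s R s but not v R s.
(D) reflexive: each world relates to itself.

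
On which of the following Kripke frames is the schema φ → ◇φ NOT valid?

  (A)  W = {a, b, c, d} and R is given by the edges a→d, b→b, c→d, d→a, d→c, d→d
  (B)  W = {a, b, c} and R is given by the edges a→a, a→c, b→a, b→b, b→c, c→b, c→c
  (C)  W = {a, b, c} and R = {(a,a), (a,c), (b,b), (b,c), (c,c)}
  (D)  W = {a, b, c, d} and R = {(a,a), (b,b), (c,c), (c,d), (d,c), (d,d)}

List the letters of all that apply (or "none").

The schema φ → ◇φ is the dual of axiom T; it is valid on a frame iff R is reflexive.
(A) R is not reflexive (not a R a), so the schema fails here.
(B) R is reflexive (each world relates to itself), so the schema is valid here.
(C) R is reflexive (each world relates to itself), so the schema is valid here.
(D) R is reflexive (each world relates to itself), so the schema is valid here.

A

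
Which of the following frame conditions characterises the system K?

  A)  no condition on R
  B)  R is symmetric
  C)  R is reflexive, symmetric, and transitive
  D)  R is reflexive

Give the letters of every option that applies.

(A) K is sound and complete for exactly this class.
(B) this class determines KB, not K.
(C) this class determines S5, not K.
(D) this class determines T (= KT), not K.

A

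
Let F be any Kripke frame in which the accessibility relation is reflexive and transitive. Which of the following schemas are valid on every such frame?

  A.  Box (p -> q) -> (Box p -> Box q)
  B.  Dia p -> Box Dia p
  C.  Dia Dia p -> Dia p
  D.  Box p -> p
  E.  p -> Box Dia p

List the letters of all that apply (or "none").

A, C, D

Reflexive relations are serial.
(A) Box (p -> q) -> (Box p -> Box q) is axiom K, valid on every Kripke frame — valid.
(B) Dia p -> Box Dia p is axiom 5; it is valid on a frame exactly when R is euclidean. Such an R need not be euclidean, so not valid.
(C) the dual of axiom 4: valid iff R is transitive. Every such R is transitive — valid.
(D) axiom T: valid iff R is reflexive. Every such R is reflexive — valid.
(E) p -> Box Dia p is axiom B; it is valid on a frame exactly when R is symmetric. Such an R need not be symmetric, so not valid.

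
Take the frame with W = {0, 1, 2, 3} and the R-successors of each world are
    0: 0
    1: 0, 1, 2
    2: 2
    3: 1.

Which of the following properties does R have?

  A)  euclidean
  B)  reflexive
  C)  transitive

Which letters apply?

(A) not euclidean: 1 R 0 and 1 R 1 but not 0 R 1.
(B) not reflexive: not 3 R 3.
(C) not transitive: 3 R 1 and 1 R 0 but not 3 R 0.

none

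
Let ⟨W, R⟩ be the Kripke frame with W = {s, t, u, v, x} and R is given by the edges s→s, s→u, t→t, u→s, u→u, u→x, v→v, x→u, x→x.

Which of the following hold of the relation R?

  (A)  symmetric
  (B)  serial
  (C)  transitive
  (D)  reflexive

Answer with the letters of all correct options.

A, B, D

(A) symmetric: every R-edge is matched by its reverse.
(B) serial: every world has an R-successor.
(C) not transitive: s R u and u R x but not s R x.
(D) reflexive: each world relates to itself.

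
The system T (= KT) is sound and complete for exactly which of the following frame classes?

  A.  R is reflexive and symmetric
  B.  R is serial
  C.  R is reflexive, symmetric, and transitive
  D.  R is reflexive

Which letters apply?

D

(A) this class determines B (= KTB), not T (= KT).
(B) this class determines D, not T (= KT).
(C) this class determines S5, not T (= KT).
(D) T (= KT) is sound and complete for exactly this class.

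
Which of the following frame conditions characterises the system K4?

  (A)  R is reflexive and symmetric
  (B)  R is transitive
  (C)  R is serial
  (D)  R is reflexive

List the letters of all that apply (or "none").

(A) this class determines B (= KTB), not K4.
(B) K4 is sound and complete for exactly this class.
(C) this class determines D, not K4.
(D) this class determines T (= KT), not K4.

B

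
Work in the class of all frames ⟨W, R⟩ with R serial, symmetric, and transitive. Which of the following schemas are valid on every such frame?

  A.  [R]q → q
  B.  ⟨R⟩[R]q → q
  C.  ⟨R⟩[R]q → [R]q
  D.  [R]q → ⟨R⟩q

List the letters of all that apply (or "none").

A, B, C, D

A serial symmetric transitive relation is reflexive (take any v with uRv; symmetry gives vRu and transitivity gives uRu), hence an equivalence relation.
(A) [R]q → q is axiom T; it is valid on a frame exactly when R is reflexive. Every such R is reflexive, so valid.
(B) ⟨R⟩[R]q → q is the dual of axiom B, which corresponds to symmetry. Every such R is symmetric — valid.
(C) ⟨R⟩[R]q → [R]q is the dual of axiom 5; it is valid on a frame exactly when R is euclidean. Every such R is euclidean, so valid.
(D) [R]q → ⟨R⟩q is axiom D; it is valid on a frame exactly when R is serial. Every such R is serial, so valid.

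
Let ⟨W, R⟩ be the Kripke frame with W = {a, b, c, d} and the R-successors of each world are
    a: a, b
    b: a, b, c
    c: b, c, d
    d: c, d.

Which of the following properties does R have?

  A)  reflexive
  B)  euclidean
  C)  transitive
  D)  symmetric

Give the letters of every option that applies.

A, D

(A) reflexive: each world relates to itself.
(B) not euclidean: b R a and b R c but not a R c.
(C) not transitive: a R b and b R c but not a R c.
(D) symmetric: every R-edge is matched by its reverse.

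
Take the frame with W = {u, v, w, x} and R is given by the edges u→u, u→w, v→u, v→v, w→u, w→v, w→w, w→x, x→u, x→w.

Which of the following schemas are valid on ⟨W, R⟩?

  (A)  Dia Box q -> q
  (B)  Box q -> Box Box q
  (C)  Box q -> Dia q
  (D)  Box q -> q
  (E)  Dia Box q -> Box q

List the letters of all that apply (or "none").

R is not reflexive: not x R x.
R is not symmetric: v R u but not u R v.
R is not transitive: u R w and w R v but not u R v.
R is not euclidean: v R u and v R v but not u R v.
R is serial: every world has an R-successor.
(A) Dia Box q -> q is the dual of axiom B, which corresponds to symmetry. R is not symmetric — not valid.
(B) Box q -> Box Box q (axiom 4) characterises the transitive frames. R is not transitive — not valid.
(C) Box q -> Dia q is axiom D; it is valid on a frame exactly when R is serial. R is serial, so valid.
(D) axiom T: valid iff R is reflexive. R is not reflexive — not valid.
(E) the dual of axiom 5: valid iff R is euclidean. R is not euclidean — not valid.

C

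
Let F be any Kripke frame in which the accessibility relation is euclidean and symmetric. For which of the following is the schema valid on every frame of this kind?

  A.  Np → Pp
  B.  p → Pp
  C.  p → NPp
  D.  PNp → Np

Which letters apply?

A symmetric euclidean relation is transitive (uRv and vRw give vRu by symmetry, then uRw by the euclidean condition, applied at v).
(A) Np → Pp (axiom D) characterises the serial frames. Such an R need not be serial — not valid.
(B) p → Pp (the dual of axiom T) characterises the reflexive frames. Such an R need not be reflexive — not valid.
(C) axiom B: valid iff R is symmetric. Every such R is symmetric — valid.
(D) the dual of axiom 5: valid iff R is euclidean. Every such R is euclidean — valid.

C, D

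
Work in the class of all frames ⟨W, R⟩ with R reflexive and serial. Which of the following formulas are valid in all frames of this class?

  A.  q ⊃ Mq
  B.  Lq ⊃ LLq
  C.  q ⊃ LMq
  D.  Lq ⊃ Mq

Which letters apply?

(A) q ⊃ Mq is the dual of axiom T, which corresponds to reflexivity. Every such R is reflexive — valid.
(B) axiom 4: valid iff R is transitive. Such an R need not be transitive — not valid.
(C) q ⊃ LMq (axiom B) characterises the symmetric frames. Such an R need not be symmetric — not valid.
(D) axiom D: valid iff R is serial. Every such R is serial — valid.

A, D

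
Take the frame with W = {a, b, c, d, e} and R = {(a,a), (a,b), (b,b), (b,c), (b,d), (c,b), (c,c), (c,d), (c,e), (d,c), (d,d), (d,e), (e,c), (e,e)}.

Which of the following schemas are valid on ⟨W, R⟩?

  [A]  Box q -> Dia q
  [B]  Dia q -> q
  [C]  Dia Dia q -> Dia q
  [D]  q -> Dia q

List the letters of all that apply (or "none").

R is reflexive: each world relates to itself.
R is not transitive: a R b and b R c but not a R c.
R is serial: every world has an R-successor.
R is not a subset of the identity: a R b with a ≠ b.
(A) Box q -> Dia q (axiom D) characterises the serial frames. R is serial — valid.
(B) Dia q -> q is the converse of T; it holds exactly when R ⊆ identity. Here R ⊄ identity — not valid.
(C) Dia Dia q -> Dia q is the dual of axiom 4, which corresponds to transitivity. R is not transitive — not valid.
(D) the dual of axiom T: valid iff R is reflexive. R is reflexive — valid.

A, D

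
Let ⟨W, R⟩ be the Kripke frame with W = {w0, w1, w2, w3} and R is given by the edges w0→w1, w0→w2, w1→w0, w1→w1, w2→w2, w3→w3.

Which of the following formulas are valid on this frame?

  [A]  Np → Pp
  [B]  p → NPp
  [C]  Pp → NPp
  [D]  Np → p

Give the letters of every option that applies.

R is not reflexive: not w0 R w0.
R is not symmetric: w0 R w2 but not w2 R w0.
R is not euclidean: w0 R w1 and w0 R w2 but not w1 R w2.
R is serial: every world has an R-successor.
(A) Np → Pp is axiom D, which corresponds to seriality. R is serial — valid.
(B) p → NPp is axiom B; it is valid on a frame exactly when R is symmetric. R is not symmetric, so not valid.
(C) Pp → NPp is axiom 5; it is valid on a frame exactly when R is euclidean. R is not euclidean, so not valid.
(D) Np → p (axiom T) characterises the reflexive frames. R is not reflexive — not valid.

A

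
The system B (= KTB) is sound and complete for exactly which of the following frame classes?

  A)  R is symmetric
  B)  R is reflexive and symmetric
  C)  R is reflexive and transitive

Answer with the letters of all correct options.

(A) this class determines KB, not B (= KTB).
(B) B (= KTB) is sound and complete for exactly this class.
(C) this class determines S4, not B (= KTB).

B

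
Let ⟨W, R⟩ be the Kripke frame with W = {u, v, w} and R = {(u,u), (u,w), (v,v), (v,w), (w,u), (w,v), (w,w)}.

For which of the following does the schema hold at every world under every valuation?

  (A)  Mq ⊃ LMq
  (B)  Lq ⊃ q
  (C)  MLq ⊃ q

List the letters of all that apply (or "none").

B, C

R is reflexive: each world relates to itself.
R is symmetric: every R-edge is matched by its reverse.
R is not euclidean: w R u and w R v but not u R v.
(A) Mq ⊃ LMq (axiom 5) characterises the euclidean frames. R is not euclidean — not valid.
(B) Lq ⊃ q is axiom T, which corresponds to reflexivity. R is reflexive — valid.
(C) MLq ⊃ q (the dual of axiom B) characterises the symmetric frames. R is symmetric — valid.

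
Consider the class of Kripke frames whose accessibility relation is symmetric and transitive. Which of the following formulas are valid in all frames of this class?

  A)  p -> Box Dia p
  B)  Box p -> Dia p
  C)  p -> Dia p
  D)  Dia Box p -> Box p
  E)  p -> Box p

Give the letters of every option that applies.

A symmetric transitive relation is euclidean (uRv and uRw give vRu by symmetry, then vRw by transitivity).
(A) p -> Box Dia p (axiom B) characterises the symmetric frames. Every such R is symmetric — valid.
(B) Box p -> Dia p is axiom D; it is valid on a frame exactly when R is serial. Such an R need not be serial, so not valid.
(C) p -> Dia p is the dual of axiom T, which corresponds to reflexivity. Such an R need not be reflexive — not valid.
(D) Dia Box p -> Box p is the dual of axiom 5, which corresponds to the euclidean property. Every such R is euclidean — valid.
(E) p -> Box p is valid only on frames where every R-edge is a self-loop. Such an R need not be a subset of the identity — not valid.

A, D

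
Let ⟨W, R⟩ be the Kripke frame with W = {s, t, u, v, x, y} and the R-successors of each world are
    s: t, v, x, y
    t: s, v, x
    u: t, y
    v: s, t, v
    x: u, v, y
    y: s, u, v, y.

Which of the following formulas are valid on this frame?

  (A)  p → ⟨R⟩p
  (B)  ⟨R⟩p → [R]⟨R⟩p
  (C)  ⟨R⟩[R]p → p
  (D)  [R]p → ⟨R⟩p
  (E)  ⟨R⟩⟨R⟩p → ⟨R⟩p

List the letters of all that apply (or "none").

D

R is not reflexive: not s R s.
R is not symmetric: s R x but not x R s.
R is not transitive: s R t and t R s but not s R s.
R is not euclidean: s R t and s R y but not t R y.
R is serial: every world has an R-successor.
(A) p → ⟨R⟩p (the dual of axiom T) characterises the reflexive frames. R is not reflexive — not valid.
(B) axiom 5: valid iff R is euclidean. R is not euclidean — not valid.
(C) the dual of axiom B: valid iff R is symmetric. R is not symmetric — not valid.
(D) axiom D: valid iff R is serial. R is serial — valid.
(E) ⟨R⟩⟨R⟩p → ⟨R⟩p is the dual of axiom 4, which corresponds to transitivity. R is not transitive — not valid.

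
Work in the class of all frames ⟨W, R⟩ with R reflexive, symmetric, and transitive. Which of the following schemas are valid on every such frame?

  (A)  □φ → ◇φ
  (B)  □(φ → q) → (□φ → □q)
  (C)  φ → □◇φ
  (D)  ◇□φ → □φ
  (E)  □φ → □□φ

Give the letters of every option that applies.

A relation that is reflexive, symmetric, and transitive is also euclidean and serial.
(A) □φ → ◇φ is axiom D, which corresponds to seriality. Every such R is serial — valid.
(B) □(φ → q) → (□φ → □q) is axiom K, valid on every Kripke frame — valid.
(C) axiom B: valid iff R is symmetric. Every such R is symmetric — valid.
(D) ◇□φ → □φ is the dual of axiom 5; it is valid on a frame exactly when R is euclidean. Every such R is euclidean, so valid.
(E) axiom 4: valid iff R is transitive. Every such R is transitive — valid.

A, B, C, D, E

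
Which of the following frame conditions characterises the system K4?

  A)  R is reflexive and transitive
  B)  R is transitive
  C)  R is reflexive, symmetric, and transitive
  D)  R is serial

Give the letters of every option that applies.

(A) this class determines S4, not K4.
(B) K4 is sound and complete for exactly this class.
(C) this class determines S5, not K4.
(D) this class determines D, not K4.

B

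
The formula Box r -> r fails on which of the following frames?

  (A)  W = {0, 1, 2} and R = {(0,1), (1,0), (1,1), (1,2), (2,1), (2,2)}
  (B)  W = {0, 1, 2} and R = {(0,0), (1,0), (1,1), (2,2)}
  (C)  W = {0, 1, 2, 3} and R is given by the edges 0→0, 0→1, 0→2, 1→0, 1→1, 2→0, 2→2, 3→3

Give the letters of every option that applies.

A

The schema Box r -> r is axiom T; it is valid on a frame iff R is reflexive.
(A) R is not reflexive (not 0 R 0), so the schema fails here.
(B) R is reflexive (each world relates to itself), so the schema is valid here.
(C) R is reflexive (each world relates to itself), so the schema is valid here.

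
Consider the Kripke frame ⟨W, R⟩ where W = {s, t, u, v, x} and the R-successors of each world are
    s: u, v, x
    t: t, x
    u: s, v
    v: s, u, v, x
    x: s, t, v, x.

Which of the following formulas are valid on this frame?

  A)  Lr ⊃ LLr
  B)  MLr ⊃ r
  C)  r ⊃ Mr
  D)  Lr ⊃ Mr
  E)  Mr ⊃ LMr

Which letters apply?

R is not reflexive: not s R s.
R is symmetric: every R-edge is matched by its reverse.
R is not transitive: s R u and u R s but not s R s.
R is not euclidean: s R u and s R x but not u R x.
R is serial: every world has an R-successor.
(A) axiom 4: valid iff R is transitive. R is not transitive — not valid.
(B) MLr ⊃ r is the dual of axiom B; it is valid on a frame exactly when R is symmetric. R is symmetric, so valid.
(C) r ⊃ Mr is the dual of axiom T, which corresponds to reflexivity. R is not reflexive — not valid.
(D) Lr ⊃ Mr (axiom D) characterises the serial frames. R is serial — valid.
(E) Mr ⊃ LMr (axiom 5) characterises the euclidean frames. R is not euclidean — not valid.

B, D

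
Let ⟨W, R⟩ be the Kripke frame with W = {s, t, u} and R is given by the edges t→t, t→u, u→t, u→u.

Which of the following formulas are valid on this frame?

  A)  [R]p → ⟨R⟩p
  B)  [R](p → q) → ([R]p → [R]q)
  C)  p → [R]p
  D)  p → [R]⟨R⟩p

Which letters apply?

B, D

R is symmetric: every R-edge is matched by its reverse.
R is not serial: s has no R-successor.
R is not a subset of the identity: t R u with t ≠ u.
(A) [R]p → ⟨R⟩p is axiom D; it is valid on a frame exactly when R is serial. R is not serial, so not valid.
(B) [R](p → q) → ([R]p → [R]q) is axiom K, valid on every Kripke frame — valid.
(C) p → [R]p is equivalent to ◇p→p; it holds exactly when R ⊆ identity. Here R ⊄ identity — not valid.
(D) p → [R]⟨R⟩p is axiom B; it is valid on a frame exactly when R is symmetric. R is symmetric, so valid.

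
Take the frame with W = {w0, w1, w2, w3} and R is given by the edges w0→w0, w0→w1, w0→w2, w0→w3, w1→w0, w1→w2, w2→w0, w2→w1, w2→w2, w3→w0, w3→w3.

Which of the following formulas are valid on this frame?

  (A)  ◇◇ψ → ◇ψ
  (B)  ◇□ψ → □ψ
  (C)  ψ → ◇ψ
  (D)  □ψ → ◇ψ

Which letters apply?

R is not reflexive: not w1 R w1.
R is not transitive: w1 R w0 and w0 R w1 but not w1 R w1.
R is not euclidean: w0 R w1 and w0 R w3 but not w1 R w3.
R is serial: every world has an R-successor.
(A) the dual of axiom 4: valid iff R is transitive. R is not transitive — not valid.
(B) ◇□ψ → □ψ is the dual of axiom 5, which corresponds to the euclidean property. R is not euclidean — not valid.
(C) ψ → ◇ψ (the dual of axiom T) characterises the reflexive frames. R is not reflexive — not valid.
(D) axiom D: valid iff R is serial. R is serial — valid.

D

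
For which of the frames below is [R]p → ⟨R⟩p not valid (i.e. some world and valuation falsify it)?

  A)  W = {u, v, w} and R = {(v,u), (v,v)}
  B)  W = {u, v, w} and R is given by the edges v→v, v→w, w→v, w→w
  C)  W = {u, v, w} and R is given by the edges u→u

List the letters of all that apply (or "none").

A, B, C

The schema [R]p → ⟨R⟩p is axiom D; it is valid on a frame iff R is serial.
(A) R is not serial (u has no R-successor), so the schema fails here.
(B) R is not serial (u has no R-successor), so the schema fails here.
(C) R is not serial (v has no R-successor), so the schema fails here.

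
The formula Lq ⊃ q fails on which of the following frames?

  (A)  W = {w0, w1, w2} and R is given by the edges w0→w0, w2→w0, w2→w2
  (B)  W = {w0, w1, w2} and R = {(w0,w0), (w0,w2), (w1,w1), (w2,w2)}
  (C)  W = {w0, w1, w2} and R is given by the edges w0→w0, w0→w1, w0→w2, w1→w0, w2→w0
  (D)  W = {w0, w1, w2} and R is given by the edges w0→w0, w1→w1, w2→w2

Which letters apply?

A, C

The schema Lq ⊃ q is axiom T; it is valid on a frame iff R is reflexive.
(A) R is not reflexive (not w1 R w1), so the schema fails here.
(B) R is reflexive (each world relates to itself), so the schema is valid here.
(C) R is not reflexive (not w1 R w1), so the schema fails here.
(D) R is reflexive (each world relates to itself), so the schema is valid here.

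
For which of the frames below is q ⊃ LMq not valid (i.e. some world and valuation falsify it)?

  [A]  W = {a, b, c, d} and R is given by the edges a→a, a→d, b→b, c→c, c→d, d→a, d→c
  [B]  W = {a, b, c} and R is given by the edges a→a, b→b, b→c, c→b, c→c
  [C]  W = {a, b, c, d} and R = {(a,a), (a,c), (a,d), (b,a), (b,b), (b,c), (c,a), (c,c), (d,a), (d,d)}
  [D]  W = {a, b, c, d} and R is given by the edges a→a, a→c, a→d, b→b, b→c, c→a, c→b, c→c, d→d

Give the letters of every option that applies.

C, D

The schema q ⊃ LMq is axiom B; it is valid on a frame iff R is symmetric.
(A) R is symmetric (every R-edge is matched by its reverse), so the schema is valid here.
(B) R is symmetric (every R-edge is matched by its reverse), so the schema is valid here.
(C) R is not symmetric (b R a but not a R b), so the schema fails here.
(D) R is not symmetric (a R d but not d R a), so the schema fails here.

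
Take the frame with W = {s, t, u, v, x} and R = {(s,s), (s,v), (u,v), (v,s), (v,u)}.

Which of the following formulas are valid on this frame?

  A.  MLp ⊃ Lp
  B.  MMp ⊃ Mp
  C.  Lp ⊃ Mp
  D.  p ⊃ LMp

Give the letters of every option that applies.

R is symmetric: every R-edge is matched by its reverse.
R is not transitive: s R v and v R u but not s R u.
R is not euclidean: v R s and v R u but not s R u.
R is not serial: t has no R-successor.
(A) MLp ⊃ Lp is the dual of axiom 5, which corresponds to the euclidean property. R is not euclidean — not valid.
(B) MMp ⊃ Mp (the dual of axiom 4) characterises the transitive frames. R is not transitive — not valid.
(C) axiom D: valid iff R is serial. R is not serial — not valid.
(D) axiom B: valid iff R is symmetric. R is symmetric — valid.

D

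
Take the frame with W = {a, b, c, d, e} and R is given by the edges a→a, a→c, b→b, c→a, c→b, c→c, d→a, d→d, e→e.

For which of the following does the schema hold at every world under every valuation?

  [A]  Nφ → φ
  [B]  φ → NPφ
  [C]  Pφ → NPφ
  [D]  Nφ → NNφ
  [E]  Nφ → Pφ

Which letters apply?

A, E

R is reflexive: each world relates to itself.
R is not symmetric: c R b but not b R c.
R is not transitive: a R c and c R b but not a R b.
R is not euclidean: c R a and c R b but not a R b.
R is serial: every world has an R-successor.
(A) axiom T: valid iff R is reflexive. R is reflexive — valid.
(B) axiom B: valid iff R is symmetric. R is not symmetric — not valid.
(C) Pφ → NPφ (axiom 5) characterises the euclidean frames. R is not euclidean — not valid.
(D) Nφ → NNφ is axiom 4; it is valid on a frame exactly when R is transitive. R is not transitive, so not valid.
(E) Nφ → Pφ (axiom D) characterises the serial frames. R is serial — valid.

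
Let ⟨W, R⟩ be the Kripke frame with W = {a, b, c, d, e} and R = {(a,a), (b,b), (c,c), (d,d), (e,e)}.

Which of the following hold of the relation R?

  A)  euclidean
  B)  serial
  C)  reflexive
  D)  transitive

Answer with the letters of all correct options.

A, B, C, D

(A) euclidean: any two R-successors of the same world are R-related.
(B) serial: every world has an R-successor.
(C) reflexive: each world relates to itself.
(D) transitive: R is closed under composition.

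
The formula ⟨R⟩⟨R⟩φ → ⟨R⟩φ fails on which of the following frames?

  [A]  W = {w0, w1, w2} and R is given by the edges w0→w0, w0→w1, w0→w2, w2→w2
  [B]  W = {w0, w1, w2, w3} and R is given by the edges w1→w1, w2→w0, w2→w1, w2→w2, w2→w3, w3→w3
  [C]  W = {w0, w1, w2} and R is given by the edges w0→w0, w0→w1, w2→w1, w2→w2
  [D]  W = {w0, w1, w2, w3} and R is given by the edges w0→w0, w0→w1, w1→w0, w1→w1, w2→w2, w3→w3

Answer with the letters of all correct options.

none

The schema ⟨R⟩⟨R⟩φ → ⟨R⟩φ is the dual of axiom 4; it is valid on a frame iff R is transitive.
(A) R is transitive (R is closed under composition), so the schema is valid here.
(B) R is transitive (R is closed under composition), so the schema is valid here.
(C) R is transitive (R is closed under composition), so the schema is valid here.
(D) R is transitive (R is closed under composition), so the schema is valid here.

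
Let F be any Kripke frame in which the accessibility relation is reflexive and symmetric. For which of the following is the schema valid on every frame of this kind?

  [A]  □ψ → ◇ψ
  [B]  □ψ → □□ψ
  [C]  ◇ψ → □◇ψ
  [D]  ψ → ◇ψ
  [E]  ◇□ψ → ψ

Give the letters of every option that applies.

Reflexive relations are serial.
(A) □ψ → ◇ψ is axiom D, which corresponds to seriality. Every such R is serial — valid.
(B) □ψ → □□ψ is axiom 4, which corresponds to transitivity. Such an R need not be transitive — not valid.
(C) ◇ψ → □◇ψ is axiom 5, which corresponds to the euclidean property. Such an R need not be euclidean — not valid.
(D) ψ → ◇ψ is the dual of axiom T; it is valid on a frame exactly when R is reflexive. Every such R is reflexive, so valid.
(E) ◇□ψ → ψ is the dual of axiom B, which corresponds to symmetry. Every such R is symmetric — valid.

A, D, E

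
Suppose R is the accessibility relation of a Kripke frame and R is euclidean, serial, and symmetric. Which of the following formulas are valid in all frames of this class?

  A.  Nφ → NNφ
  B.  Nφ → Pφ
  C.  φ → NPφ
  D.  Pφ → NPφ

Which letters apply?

Serial, symmetric and euclidean together give transitive (from symmetry + euclidean) and then reflexive; the relation is an equivalence.
(A) axiom 4: valid iff R is transitive. Every such R is transitive — valid.
(B) axiom D: valid iff R is serial. Every such R is serial — valid.
(C) φ → NPφ is axiom B, which corresponds to symmetry. Every such R is symmetric — valid.
(D) Pφ → NPφ (axiom 5) characterises the euclidean frames. Every such R is euclidean — valid.

A, B, C, D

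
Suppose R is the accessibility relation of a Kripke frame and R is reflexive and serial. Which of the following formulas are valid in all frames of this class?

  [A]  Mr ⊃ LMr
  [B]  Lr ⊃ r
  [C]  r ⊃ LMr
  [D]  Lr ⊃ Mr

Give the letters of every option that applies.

(A) Mr ⊃ LMr (axiom 5) characterises the euclidean frames. Such an R need not be euclidean — not valid.
(B) Lr ⊃ r is axiom T, which corresponds to reflexivity. Every such R is reflexive — valid.
(C) r ⊃ LMr is axiom B; it is valid on a frame exactly when R is symmetric. Such an R need not be symmetric, so not valid.
(D) Lr ⊃ Mr is axiom D; it is valid on a frame exactly when R is serial. Every such R is serial, so valid.

B, D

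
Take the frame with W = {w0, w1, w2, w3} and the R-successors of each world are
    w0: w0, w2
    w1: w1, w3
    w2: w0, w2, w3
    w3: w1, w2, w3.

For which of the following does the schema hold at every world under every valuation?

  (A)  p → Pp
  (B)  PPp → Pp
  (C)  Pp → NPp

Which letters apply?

R is reflexive: each world relates to itself.
R is not transitive: w0 R w2 and w2 R w3 but not w0 R w3.
R is not euclidean: w2 R w0 and w2 R w3 but not w0 R w3.
(A) p → Pp is the dual of axiom T; it is valid on a frame exactly when R is reflexive. R is reflexive, so valid.
(B) PPp → Pp is the dual of axiom 4; it is valid on a frame exactly when R is transitive. R is not transitive, so not valid.
(C) Pp → NPp (axiom 5) characterises the euclidean frames. R is not euclidean — not valid.

A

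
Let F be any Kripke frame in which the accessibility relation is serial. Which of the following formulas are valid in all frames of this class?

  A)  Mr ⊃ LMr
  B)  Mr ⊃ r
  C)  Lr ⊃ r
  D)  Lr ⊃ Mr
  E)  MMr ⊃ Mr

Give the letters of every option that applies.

D

(A) Mr ⊃ LMr is axiom 5; it is valid on a frame exactly when R is euclidean. Such an R need not be euclidean, so not valid.
(B) Mr ⊃ r is the converse of T; it holds exactly when R ⊆ identity. Such an R need not be a subset of the identity — not valid.
(C) Lr ⊃ r is axiom T; it is valid on a frame exactly when R is reflexive. Such an R need not be reflexive, so not valid.
(D) Lr ⊃ Mr (axiom D) characterises the serial frames. Every such R is serial — valid.
(E) the dual of axiom 4: valid iff R is transitive. Such an R need not be transitive — not valid.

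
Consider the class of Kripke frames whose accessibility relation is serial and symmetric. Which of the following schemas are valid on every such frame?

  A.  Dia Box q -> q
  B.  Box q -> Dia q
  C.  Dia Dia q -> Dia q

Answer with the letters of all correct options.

A, B

(A) Dia Box q -> q (the dual of axiom B) characterises the symmetric frames. Every such R is symmetric — valid.
(B) axiom D: valid iff R is serial. Every such R is serial — valid.
(C) Dia Dia q -> Dia q (the dual of axiom 4) characterises the transitive frames. Such an R need not be transitive — not valid.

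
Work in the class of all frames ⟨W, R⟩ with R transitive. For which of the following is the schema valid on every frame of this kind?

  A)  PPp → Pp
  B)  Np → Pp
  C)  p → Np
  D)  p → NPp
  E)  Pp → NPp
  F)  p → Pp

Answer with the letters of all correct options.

(A) PPp → Pp is the dual of axiom 4, which corresponds to transitivity. Every such R is transitive — valid.
(B) Np → Pp is axiom D; it is valid on a frame exactly when R is serial. Such an R need not be serial, so not valid.
(C) p → Np is equivalent to ◇p→p; it holds exactly when R ⊆ identity. Such an R need not be a subset of the identity — not valid.
(D) p → NPp is axiom B; it is valid on a frame exactly when R is symmetric. Such an R need not be symmetric, so not valid.
(E) Pp → NPp is axiom 5, which corresponds to the euclidean property. Such an R need not be euclidean — not valid.
(F) p → Pp is the dual of axiom T; it is valid on a frame exactly when R is reflexive. Such an R need not be reflexive, so not valid.

A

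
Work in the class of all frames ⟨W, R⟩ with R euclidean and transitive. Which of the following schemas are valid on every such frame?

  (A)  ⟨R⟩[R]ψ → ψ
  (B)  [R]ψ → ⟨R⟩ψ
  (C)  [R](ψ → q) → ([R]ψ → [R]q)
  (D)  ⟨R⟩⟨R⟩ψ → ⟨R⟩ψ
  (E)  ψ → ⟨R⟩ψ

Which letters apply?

(A) ⟨R⟩[R]ψ → ψ is the dual of axiom B; it is valid on a frame exactly when R is symmetric. Such an R need not be symmetric, so not valid.
(B) [R]ψ → ⟨R⟩ψ (axiom D) characterises the serial frames. Such an R need not be serial — not valid.
(C) [R](ψ → q) → ([R]ψ → [R]q) is the K axiom; it holds on all frames — valid.
(D) the dual of axiom 4: valid iff R is transitive. Every such R is transitive — valid.
(E) ψ → ⟨R⟩ψ (the dual of axiom T) characterises the reflexive frames. Such an R need not be reflexive — not valid.

C, D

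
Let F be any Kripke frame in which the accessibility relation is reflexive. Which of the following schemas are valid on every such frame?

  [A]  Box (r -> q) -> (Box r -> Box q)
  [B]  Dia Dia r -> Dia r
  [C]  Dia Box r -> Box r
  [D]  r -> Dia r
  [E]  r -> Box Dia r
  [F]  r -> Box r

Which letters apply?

A reflexive relation is serial.
(A) this is just K, valid on every normal frame.
(B) Dia Dia r -> Dia r is the dual of axiom 4; it is valid on a frame exactly when R is transitive. Such an R need not be transitive, so not valid.
(C) Dia Box r -> Box r (the dual of axiom 5) characterises the euclidean frames. Such an R need not be euclidean — not valid.
(D) the dual of axiom T: valid iff R is reflexive. Every such R is reflexive — valid.
(E) r -> Box Dia r is axiom B, which corresponds to symmetry. Such an R need not be symmetric — not valid.
(F) r -> Box r is equivalent to ◇p→p; it holds exactly when R ⊆ identity. Such an R need not be a subset of the identity — not valid.

A, D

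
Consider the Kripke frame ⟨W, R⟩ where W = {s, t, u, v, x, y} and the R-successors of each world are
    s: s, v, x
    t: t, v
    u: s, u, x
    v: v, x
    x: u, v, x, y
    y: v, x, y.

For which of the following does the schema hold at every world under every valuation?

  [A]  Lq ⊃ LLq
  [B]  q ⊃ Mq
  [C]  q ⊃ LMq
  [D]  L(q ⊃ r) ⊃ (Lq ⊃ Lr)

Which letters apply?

R is reflexive: each world relates to itself.
R is not symmetric: s R v but not v R s.
R is not transitive: s R x and x R u but not s R u.
(A) axiom 4: valid iff R is transitive. R is not transitive — not valid.
(B) q ⊃ Mq is the dual of axiom T; it is valid on a frame exactly when R is reflexive. R is reflexive, so valid.
(C) axiom B: valid iff R is symmetric. R is not symmetric — not valid.
(D) L(q ⊃ r) ⊃ (Lq ⊃ Lr) is axiom K, valid on every Kripke frame — valid.

B, D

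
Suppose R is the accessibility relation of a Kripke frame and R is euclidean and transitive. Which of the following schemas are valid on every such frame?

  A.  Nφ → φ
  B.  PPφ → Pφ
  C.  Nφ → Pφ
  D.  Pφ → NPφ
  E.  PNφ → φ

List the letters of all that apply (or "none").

(A) Nφ → φ (axiom T) characterises the reflexive frames. Such an R need not be reflexive — not valid.
(B) PPφ → Pφ (the dual of axiom 4) characterises the transitive frames. Every such R is transitive — valid.
(C) Nφ → Pφ is axiom D, which corresponds to seriality. Such an R need not be serial — not valid.
(D) axiom 5: valid iff R is euclidean. Every such R is euclidean — valid.
(E) PNφ → φ is the dual of axiom B; it is valid on a frame exactly when R is symmetric. Such an R need not be symmetric, so not valid.

B, D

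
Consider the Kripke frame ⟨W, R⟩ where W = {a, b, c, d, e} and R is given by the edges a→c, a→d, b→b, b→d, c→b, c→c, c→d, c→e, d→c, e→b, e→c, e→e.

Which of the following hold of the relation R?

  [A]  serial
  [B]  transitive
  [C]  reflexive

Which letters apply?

A

(A) serial: every world has an R-successor.
(B) not transitive: a R c and c R b but not a R b.
(C) not reflexive: not a R a.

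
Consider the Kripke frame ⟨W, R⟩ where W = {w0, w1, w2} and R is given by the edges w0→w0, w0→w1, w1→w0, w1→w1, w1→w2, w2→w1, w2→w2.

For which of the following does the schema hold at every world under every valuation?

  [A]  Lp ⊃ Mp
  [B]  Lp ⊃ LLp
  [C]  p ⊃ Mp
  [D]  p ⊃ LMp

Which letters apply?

R is reflexive: each world relates to itself.
R is symmetric: every R-edge is matched by its reverse.
R is not transitive: w0 R w1 and w1 R w2 but not w0 R w2.
R is serial: every world has an R-successor.
(A) axiom D: valid iff R is serial. R is serial — valid.
(B) Lp ⊃ LLp is axiom 4, which corresponds to transitivity. R is not transitive — not valid.
(C) p ⊃ Mp is the dual of axiom T; it is valid on a frame exactly when R is reflexive. R is reflexive, so valid.
(D) axiom B: valid iff R is symmetric. R is symmetric — valid.

A, C, D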